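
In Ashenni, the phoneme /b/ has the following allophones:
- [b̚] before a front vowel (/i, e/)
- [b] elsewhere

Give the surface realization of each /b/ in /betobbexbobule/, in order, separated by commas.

Occurrence 1 (position 1): before a front vowel (/i, e/) → [b̚].
Occurrence 2 (position 5): no conditioning environment matches → elsewhere allophone [b].
Occurrence 3 (position 6): before a front vowel (/i, e/) → [b̚].
Occurrence 4 (position 9): no conditioning environment matches → elsewhere allophone [b].
Occurrence 5 (position 11): no conditioning environment matches → elsewhere allophone [b].

[b̚], [b], [b̚], [b], [b]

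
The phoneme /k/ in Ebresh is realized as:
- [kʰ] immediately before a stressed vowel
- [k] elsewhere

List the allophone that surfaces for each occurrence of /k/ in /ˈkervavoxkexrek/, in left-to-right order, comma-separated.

[kʰ], [k], [k]

Occurrence 1 (position 1): immediately before a stressed vowel → [kʰ].
Occurrence 2 (position 9): no conditioning environment matches → elsewhere allophone [k].
Occurrence 3 (position 14): no conditioning environment matches → elsewhere allophone [k].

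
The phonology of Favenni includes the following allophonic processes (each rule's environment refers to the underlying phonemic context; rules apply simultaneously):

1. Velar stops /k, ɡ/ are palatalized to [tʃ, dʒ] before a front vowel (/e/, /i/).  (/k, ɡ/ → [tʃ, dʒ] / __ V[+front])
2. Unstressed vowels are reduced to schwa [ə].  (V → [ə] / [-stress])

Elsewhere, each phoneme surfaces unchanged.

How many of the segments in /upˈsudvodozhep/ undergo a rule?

4

Segments that undergo a rule: /u/ → [ə] (rule 2); /o/ → [ə] (rule 2); /o/ → [ə] (rule 2); /e/ → [ə] (rule 2).
All other segments surface unchanged.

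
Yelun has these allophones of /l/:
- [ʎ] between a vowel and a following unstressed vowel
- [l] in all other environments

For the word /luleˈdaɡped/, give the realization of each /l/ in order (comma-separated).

Occurrence 1 (position 1): no conditioning environment matches → elsewhere allophone [l].
Occurrence 2 (position 3): between a vowel and a following unstressed vowel → [ʎ].

[l], [ʎ]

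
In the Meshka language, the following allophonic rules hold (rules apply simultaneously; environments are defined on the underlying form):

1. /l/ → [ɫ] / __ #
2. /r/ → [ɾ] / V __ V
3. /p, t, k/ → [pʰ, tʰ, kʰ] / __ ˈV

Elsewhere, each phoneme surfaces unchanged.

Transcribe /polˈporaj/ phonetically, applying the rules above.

[polˈpʰoɾaj]

/p/ — word-initial; rule 3 does not apply here → [p].
/l/ (between /o/ and /p/) is in the target of rule 1 but the environment (word-finally) is not met → [l].
Rule 3 applies to /p/ (between /l/ and /o/: immediately before a stressed vowel) → [pʰ].
Rule 2 applies to /r/ (between /o/ and /a/: between two vowels) → [ɾ].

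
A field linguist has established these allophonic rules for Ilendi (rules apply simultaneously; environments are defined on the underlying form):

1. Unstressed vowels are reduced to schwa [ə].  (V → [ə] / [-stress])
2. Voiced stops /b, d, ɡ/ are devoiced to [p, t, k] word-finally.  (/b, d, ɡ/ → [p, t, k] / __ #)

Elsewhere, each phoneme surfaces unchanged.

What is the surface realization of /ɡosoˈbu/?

/ɡ/ — word-initial; rule 2 does not apply here → [ɡ].
/o/ (between /ɡ/ and /s/): in an unstressed syllable, so rule 1 applies → [ə].
/s/ (between /o/ and /o/): no rule targets it → [s].
/o/ (between /s/ and /b/): in an unstressed syllable, so rule 1 applies → [ə].
/b/ (between /o/ and /u/): rule 2 targets it, but not word-finally → unchanged [b].
/u/ (word-final): rule 1 targets it, but not in an unstressed syllable → unchanged [u].

[ɡəsəˈbu]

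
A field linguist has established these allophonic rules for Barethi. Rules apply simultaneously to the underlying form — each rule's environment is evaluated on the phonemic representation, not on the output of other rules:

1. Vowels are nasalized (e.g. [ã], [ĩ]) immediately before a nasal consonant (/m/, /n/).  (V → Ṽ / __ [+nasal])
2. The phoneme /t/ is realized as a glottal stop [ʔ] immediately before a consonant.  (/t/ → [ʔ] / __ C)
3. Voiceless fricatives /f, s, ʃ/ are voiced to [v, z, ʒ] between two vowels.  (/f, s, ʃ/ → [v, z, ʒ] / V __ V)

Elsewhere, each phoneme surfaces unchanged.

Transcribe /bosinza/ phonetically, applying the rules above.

[bozĩnza]

/o/ (between /b/ and /s/) is in the target of rule 1 but the environment (before a nasal consonant) is not met → [o].
/s/ (between /o/ and /i/): between two vowels, so rule 3 applies → [z].
/i/ meets the environment for rule 1 (before a nasal consonant) → [ĩ].
/a/ (word-final) fails the environment for rule 1, so it stays [a].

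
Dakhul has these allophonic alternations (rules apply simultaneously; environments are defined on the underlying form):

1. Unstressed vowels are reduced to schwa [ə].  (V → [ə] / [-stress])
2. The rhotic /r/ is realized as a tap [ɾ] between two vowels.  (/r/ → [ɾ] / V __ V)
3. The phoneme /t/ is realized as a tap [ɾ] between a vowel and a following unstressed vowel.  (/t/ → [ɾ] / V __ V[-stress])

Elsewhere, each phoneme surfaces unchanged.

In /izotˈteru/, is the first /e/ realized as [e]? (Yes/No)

Yes

/e/ (between /t/ and /r/) is in the target of rule 1 but the environment (in an unstressed syllable) is not met → [e].
The actual realization is [e], which matches [e].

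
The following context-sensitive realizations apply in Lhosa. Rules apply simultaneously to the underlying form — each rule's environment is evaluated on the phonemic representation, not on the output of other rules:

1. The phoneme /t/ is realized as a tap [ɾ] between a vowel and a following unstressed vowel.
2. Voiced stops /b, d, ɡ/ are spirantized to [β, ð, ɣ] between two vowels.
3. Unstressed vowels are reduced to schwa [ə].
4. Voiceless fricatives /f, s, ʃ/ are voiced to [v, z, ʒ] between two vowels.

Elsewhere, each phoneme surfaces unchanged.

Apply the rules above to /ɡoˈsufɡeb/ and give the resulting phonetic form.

/ɡ/ — word-initial; rule 2 does not apply here → [ɡ].
/o/ — between /ɡ/ and /s/, in an unstressed syllable — surfaces as [ə] (rule 3).
/s/ — between /o/ and /u/, between two vowels — surfaces as [z] (rule 4).
/u/ (between /s/ and /f/): rule 3 targets it, but not in an unstressed syllable → unchanged [u].
/f/ — between /u/ and /ɡ/; rule 4 does not apply here → [f].
/ɡ/ (between /f/ and /e/) fails the environment for rule 2, so it stays [ɡ].
/e/ meets the environment for rule 3 (in an unstressed syllable) → [ə].
/b/ (word-final) is in the target of rule 2 but the environment (between two vowels) is not met → [b].

[ɡəˈzufɡəb]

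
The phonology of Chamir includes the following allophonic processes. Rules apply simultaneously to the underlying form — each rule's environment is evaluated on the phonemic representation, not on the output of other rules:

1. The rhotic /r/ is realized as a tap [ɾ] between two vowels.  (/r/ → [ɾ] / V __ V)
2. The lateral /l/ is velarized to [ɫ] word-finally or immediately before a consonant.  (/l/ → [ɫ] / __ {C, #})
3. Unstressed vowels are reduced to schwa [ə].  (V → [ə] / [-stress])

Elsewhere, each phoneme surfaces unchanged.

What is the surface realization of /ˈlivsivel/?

[ˈlivsəvəɫ]

/l/ (word-initial) fails the environment for rule 2, so it stays [l].
/i/ (between /l/ and /v/) is in the target of rule 3 but the environment (in an unstressed syllable) is not met → [i].
/i/ (between /s/ and /v/) occurs in an unstressed syllable → [ə] by rule 3.
/e/ (between /v/ and /l/) occurs in an unstressed syllable → [ə] by rule 3.
/l/ (word-final) occurs word-finally or immediately before a consonant → [ɫ] by rule 2.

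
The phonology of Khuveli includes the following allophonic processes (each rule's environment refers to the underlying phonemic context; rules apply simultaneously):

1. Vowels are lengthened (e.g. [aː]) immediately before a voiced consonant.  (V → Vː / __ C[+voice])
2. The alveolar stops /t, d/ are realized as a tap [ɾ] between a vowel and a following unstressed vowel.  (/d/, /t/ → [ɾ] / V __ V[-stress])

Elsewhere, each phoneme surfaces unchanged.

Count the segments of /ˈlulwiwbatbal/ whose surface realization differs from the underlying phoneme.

3

Segments that undergo a rule: /u/ → [uː] (rule 1); /i/ → [iː] (rule 1); /a/ → [aː] (rule 1).
All other segments surface unchanged.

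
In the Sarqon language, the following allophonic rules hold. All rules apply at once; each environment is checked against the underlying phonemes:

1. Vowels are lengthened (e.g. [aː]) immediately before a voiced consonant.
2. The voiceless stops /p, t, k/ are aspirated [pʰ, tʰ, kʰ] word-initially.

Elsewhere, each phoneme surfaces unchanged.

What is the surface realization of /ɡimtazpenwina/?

[ɡiːmtaːzpeːnwiːna]

/ɡ/ — not in any rule's target class → [ɡ].
/i/ — between /ɡ/ and /m/, before a voiced consonant — surfaces as [iː] (rule 1).
/m/ — not in any rule's target class → [m].
/t/ (between /m/ and /a/) is in the target of rule 2 but the environment (word-initially) is not met → [t].
/a/ (between /t/ and /z/) occurs before a voiced consonant → [aː] by rule 1.
/z/ — not in any rule's target class → [z].
/p/ (between /z/ and /e/): rule 2 targets it, but not word-initially → unchanged [p].
/e/ (between /p/ and /n/): before a voiced consonant, so rule 1 applies → [eː].
/n/ (between /e/ and /w/): no rule targets it → [n].
/w/ (between /n/ and /i/) is unaffected → [w].
/i/ — between /w/ and /n/, before a voiced consonant — surfaces as [iː] (rule 1).
/n/ (between /i/ and /a/): no rule targets it → [n].
/a/ (word-final) fails the environment for rule 1, so it stays [a].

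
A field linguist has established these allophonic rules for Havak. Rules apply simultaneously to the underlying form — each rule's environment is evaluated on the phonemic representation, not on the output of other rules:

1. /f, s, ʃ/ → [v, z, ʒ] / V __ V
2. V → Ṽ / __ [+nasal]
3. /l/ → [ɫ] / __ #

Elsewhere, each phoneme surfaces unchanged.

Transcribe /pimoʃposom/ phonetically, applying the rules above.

Rule 2 applies to /i/ (between /p/ and /m/: before a nasal consonant) → [ĩ].
/o/ (between /m/ and /ʃ/) is in the target of rule 2 but the environment (before a nasal consonant) is not met → [o].
/ʃ/ (between /o/ and /p/) is in the target of rule 1 but the environment (between two vowels) is not met → [ʃ].
/o/ — between /p/ and /s/; rule 2 does not apply here → [o].
Rule 1 applies to /s/ (between /o/ and /o/: between two vowels) → [z].
Rule 2 applies to /o/ (between /s/ and /m/: before a nasal consonant) → [õ].

[pĩmoʃpozõm]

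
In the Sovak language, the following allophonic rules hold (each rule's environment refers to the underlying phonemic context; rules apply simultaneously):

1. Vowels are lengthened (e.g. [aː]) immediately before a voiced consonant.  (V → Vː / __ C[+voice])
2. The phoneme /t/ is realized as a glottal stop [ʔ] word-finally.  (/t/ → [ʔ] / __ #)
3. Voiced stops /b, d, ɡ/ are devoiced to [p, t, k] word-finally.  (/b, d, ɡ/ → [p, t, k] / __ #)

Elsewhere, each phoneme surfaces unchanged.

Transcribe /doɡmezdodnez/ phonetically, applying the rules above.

/d/ (word-initial): rule 3 targets it, but not word-finally → unchanged [d].
/o/ (between /d/ and /ɡ/): before a voiced consonant, so rule 1 applies → [oː].
/ɡ/ (between /o/ and /m/) is in the target of rule 3 but the environment (word-finally) is not met → [ɡ].
/m/ stays [m].
Rule 1 applies to /e/ (between /m/ and /z/: before a voiced consonant) → [eː].
/z/ (between /e/ and /d/): no rule targets it → [z].
/d/ (between /z/ and /o/) fails the environment for rule 3, so it stays [d].
/o/ — between /d/ and /d/, before a voiced consonant — surfaces as [oː] (rule 1).
/d/ (between /o/ and /n/) fails the environment for rule 3, so it stays [d].
/n/ (between /d/ and /e/) is unaffected → [n].
/e/ meets the environment for rule 1 (before a voiced consonant) → [eː].
/z/ — not in any rule's target class → [z].

[doːɡmeːzdoːdneːz]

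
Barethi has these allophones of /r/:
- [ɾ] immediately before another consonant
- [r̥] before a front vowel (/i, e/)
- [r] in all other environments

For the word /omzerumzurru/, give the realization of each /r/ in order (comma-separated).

Occurrence 1 (position 5): no conditioning environment matches → elsewhere allophone [r].
Occurrence 2 (position 10): immediately before another consonant → [ɾ].
Occurrence 3 (position 11): no conditioning environment matches → elsewhere allophone [r].

[r], [ɾ], [r]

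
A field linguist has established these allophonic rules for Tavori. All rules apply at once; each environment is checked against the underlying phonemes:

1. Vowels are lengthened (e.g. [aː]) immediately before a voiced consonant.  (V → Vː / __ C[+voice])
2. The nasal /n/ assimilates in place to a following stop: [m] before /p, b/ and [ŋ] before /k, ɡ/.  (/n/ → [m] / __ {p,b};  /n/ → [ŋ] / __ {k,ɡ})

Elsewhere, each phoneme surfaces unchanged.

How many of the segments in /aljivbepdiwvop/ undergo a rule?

Segments that undergo a rule: /a/ → [aː] (rule 1); /i/ → [iː] (rule 1); /i/ → [iː] (rule 1).
All other segments surface unchanged.

3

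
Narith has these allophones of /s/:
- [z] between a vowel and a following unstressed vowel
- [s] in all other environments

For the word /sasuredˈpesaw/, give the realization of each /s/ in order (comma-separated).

[s], [z], [z]

Occurrence 1 (position 1): no conditioning environment matches → elsewhere allophone [s].
Occurrence 2 (position 3): between a vowel and a following unstressed vowel → [z].
Occurrence 3 (position 10): between a vowel and a following unstressed vowel → [z].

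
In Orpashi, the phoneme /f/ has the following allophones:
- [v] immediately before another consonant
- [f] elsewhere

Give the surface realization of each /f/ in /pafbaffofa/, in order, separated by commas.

Occurrence 1 (position 3): immediately before another consonant → [v].
Occurrence 2 (position 6): immediately before another consonant → [v].
Occurrence 3 (position 7): no conditioning environment matches → elsewhere allophone [f].
Occurrence 4 (position 9): no conditioning environment matches → elsewhere allophone [f].

[v], [v], [f], [f]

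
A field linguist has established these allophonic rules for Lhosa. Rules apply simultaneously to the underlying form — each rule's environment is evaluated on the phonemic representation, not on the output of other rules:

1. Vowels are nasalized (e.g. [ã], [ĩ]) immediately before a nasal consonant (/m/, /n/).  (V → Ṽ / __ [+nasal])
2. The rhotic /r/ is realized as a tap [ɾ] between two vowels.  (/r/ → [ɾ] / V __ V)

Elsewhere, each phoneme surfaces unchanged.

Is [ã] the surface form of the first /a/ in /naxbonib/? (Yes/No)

No

/a/ — between /n/ and /x/; rule 1 does not apply here → [a].
The actual realization is [a], not [ã].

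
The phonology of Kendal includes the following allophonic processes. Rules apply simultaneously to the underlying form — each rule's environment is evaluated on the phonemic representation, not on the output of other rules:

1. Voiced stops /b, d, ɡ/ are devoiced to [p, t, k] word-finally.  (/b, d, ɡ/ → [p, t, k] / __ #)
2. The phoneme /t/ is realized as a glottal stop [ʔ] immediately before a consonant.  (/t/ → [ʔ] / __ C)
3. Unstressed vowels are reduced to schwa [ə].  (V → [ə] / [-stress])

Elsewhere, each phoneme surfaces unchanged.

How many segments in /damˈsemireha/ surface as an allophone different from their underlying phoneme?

4

Segments that undergo a rule: /a/ → [ə] (rule 3); /i/ → [ə] (rule 3); /e/ → [ə] (rule 3); /a/ → [ə] (rule 3).
All other segments surface unchanged.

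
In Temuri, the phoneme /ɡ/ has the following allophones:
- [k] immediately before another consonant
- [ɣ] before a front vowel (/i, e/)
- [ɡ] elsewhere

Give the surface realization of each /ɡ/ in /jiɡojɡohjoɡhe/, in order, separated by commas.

Occurrence 1 (position 3): no conditioning environment matches → elsewhere allophone [ɡ].
Occurrence 2 (position 6): no conditioning environment matches → elsewhere allophone [ɡ].
Occurrence 3 (position 11): immediately before another consonant → [k].

[ɡ], [ɡ], [k]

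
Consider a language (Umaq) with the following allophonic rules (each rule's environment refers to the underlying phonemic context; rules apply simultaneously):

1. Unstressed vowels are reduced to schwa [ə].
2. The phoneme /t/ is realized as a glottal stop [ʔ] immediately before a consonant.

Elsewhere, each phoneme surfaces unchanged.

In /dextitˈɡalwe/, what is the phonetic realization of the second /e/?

[ə]

/e/ — word-final, in an unstressed syllable — surfaces as [ə] (rule 1).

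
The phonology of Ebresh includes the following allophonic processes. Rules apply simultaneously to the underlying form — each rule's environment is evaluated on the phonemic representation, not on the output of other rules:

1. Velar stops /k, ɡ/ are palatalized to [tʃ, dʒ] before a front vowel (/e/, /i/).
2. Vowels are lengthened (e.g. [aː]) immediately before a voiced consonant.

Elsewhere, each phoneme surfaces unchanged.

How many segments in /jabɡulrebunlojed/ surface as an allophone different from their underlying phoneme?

Segments that undergo a rule: /a/ → [aː] (rule 2); /u/ → [uː] (rule 2); /e/ → [eː] (rule 2); /u/ → [uː] (rule 2); /o/ → [oː] (rule 2); /e/ → [eː] (rule 2).
All other segments surface unchanged.

6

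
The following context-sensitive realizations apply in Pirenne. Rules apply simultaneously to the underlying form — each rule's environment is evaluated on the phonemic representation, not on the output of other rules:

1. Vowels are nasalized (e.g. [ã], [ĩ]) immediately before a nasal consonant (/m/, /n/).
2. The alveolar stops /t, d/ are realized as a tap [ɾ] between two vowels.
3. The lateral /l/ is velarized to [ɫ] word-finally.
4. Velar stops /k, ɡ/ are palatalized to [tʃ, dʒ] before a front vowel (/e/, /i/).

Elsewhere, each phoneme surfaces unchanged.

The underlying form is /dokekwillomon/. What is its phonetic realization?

/d/ — word-initial; rule 2 does not apply here → [d].
/o/ (between /d/ and /k/) fails the environment for rule 1, so it stays [o].
Rule 4 applies to /k/ (between /o/ and /e/: before a front vowel) → [tʃ].
/e/ (between /k/ and /k/) fails the environment for rule 1, so it stays [e].
/k/ (between /e/ and /w/) is in the target of rule 4 but the environment (before a front vowel) is not met → [k].
/w/ — not in any rule's target class → [w].
/i/ — between /w/ and /l/; rule 1 does not apply here → [i].
/l/ (between /i/ and /l/) fails the environment for rule 3, so it stays [l].
/l/ (between /l/ and /o/) is in the target of rule 3 but the environment (word-finally) is not met → [l].
/o/ meets the environment for rule 1 (before a nasal consonant) → [õ].
/m/ stays [m].
/o/ meets the environment for rule 1 (before a nasal consonant) → [õ].
/n/ (word-final): no rule targets it → [n].

[dotʃekwillõmõn]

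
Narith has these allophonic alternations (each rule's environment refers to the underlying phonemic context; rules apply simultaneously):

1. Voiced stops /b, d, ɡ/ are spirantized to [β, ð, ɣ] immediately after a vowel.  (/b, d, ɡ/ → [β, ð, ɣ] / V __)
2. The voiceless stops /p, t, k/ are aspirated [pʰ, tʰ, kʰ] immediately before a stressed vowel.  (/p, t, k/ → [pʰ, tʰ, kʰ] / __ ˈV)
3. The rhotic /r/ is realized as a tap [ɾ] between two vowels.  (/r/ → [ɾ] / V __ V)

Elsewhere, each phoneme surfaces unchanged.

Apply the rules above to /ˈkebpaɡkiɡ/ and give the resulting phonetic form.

/k/ — word-initial, immediately before a stressed vowel — surfaces as [kʰ] (rule 2).
/e/ — not in any rule's target class → [e].
/b/ (between /e/ and /p/) occurs immediately after a vowel → [β] by rule 1.
/p/ (between /b/ and /a/): rule 2 targets it, but not immediately before a stressed vowel → unchanged [p].
/a/ stays [a].
/ɡ/ (between /a/ and /k/) occurs immediately after a vowel → [ɣ] by rule 1.
/k/ (between /ɡ/ and /i/) is in the target of rule 2 but the environment (immediately before a stressed vowel) is not met → [k].
/i/ — not in any rule's target class → [i].
/ɡ/ (word-final) occurs immediately after a vowel → [ɣ] by rule 1.

[ˈkʰeβpaɣkiɣ]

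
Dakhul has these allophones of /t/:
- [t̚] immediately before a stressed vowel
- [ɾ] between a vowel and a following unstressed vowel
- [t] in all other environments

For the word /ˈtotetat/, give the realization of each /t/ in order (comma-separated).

Occurrence 1 (position 1): immediately before a stressed vowel → [t̚].
Occurrence 2 (position 3): between a vowel and a following unstressed vowel → [ɾ].
Occurrence 3 (position 5): between a vowel and a following unstressed vowel → [ɾ].
Occurrence 4 (position 7): no conditioning environment matches → elsewhere allophone [t].

[t̚], [ɾ], [ɾ], [t]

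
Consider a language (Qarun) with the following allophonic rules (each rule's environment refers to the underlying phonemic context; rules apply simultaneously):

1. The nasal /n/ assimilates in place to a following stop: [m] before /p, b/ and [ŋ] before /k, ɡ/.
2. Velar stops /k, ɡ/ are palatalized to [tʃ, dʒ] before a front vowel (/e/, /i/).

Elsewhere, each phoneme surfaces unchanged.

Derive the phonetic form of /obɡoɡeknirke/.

[obɡodʒeknirtʃe]

/o/ (word-initial) is unaffected → [o].
/b/ (between /o/ and /ɡ/): no rule targets it → [b].
/ɡ/ — between /b/ and /o/; rule 2 does not apply here → [ɡ].
/o/ — not in any rule's target class → [o].
/ɡ/ (between /o/ and /e/): before a front vowel, so rule 2 applies → [dʒ].
/e/ (between /ɡ/ and /k/): no rule targets it → [e].
/k/ — between /e/ and /n/; rule 2 does not apply here → [k].
/n/ (between /k/ and /i/) is in the target of rule 1 but the environment (before a labial or velar stop) is not met → [n].
/i/ (between /n/ and /r/): no rule targets it → [i].
/r/ (between /i/ and /k/): no rule targets it → [r].
/k/ — between /r/ and /e/, before a front vowel — surfaces as [tʃ] (rule 2).
/e/ (word-final): no rule targets it → [e].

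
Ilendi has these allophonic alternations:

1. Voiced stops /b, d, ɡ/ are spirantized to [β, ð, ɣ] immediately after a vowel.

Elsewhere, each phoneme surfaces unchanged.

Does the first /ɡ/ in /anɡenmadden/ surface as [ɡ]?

Yes

/ɡ/ (between /n/ and /e/) is in the target of rule 1 but the environment (immediately after a vowel) is not met → [ɡ].
The actual realization is [ɡ], which matches [ɡ].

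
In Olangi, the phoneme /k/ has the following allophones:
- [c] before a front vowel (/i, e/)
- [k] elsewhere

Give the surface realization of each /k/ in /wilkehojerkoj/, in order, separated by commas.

Occurrence 1 (position 4): before a front vowel → [c].
Occurrence 2 (position 11): no conditioning environment matches → elsewhere allophone [k].

[c], [k]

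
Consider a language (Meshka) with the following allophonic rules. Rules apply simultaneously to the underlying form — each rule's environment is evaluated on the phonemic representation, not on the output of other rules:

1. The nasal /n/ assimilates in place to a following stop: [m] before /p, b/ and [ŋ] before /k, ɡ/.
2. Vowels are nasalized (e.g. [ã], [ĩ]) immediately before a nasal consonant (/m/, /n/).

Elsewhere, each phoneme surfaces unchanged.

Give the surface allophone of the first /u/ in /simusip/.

/u/ — between /m/ and /s/; rule 2 does not apply here → [u].

[u]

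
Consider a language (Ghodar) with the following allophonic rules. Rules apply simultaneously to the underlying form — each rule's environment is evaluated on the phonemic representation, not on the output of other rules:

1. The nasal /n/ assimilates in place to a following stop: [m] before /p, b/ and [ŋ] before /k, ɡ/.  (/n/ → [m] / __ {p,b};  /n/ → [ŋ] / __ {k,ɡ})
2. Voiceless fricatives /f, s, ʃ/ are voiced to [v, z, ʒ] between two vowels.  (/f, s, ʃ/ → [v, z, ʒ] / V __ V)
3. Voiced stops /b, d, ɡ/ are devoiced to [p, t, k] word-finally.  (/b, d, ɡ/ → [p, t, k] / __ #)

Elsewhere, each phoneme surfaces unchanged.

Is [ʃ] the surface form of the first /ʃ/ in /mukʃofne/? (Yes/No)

/ʃ/ (between /k/ and /o/) is in the target of rule 2 but the environment (between two vowels) is not met → [ʃ].
The actual realization is [ʃ], which matches [ʃ].

Yes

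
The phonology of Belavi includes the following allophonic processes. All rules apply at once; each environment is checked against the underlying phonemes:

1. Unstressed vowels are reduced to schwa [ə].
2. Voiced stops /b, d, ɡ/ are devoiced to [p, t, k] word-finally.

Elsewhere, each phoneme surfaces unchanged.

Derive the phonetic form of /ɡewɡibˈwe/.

[ɡəwɡəbˈwe]

/ɡ/ (word-initial) is in the target of rule 2 but the environment (word-finally) is not met → [ɡ].
/e/ — between /ɡ/ and /w/, in an unstressed syllable — surfaces as [ə] (rule 1).
/ɡ/ (between /w/ and /i/) fails the environment for rule 2, so it stays [ɡ].
/i/ (between /ɡ/ and /b/): in an unstressed syllable, so rule 1 applies → [ə].
/b/ (between /i/ and /w/) fails the environment for rule 2, so it stays [b].
/e/ — word-final; rule 1 does not apply here → [e].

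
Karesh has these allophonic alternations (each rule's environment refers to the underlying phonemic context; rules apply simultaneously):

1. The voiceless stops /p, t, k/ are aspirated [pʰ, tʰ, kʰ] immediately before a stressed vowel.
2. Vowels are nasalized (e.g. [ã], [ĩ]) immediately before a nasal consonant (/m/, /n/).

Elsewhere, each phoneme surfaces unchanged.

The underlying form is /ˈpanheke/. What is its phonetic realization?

Rule 1 applies to /p/ (word-initial: immediately before a stressed vowel) → [pʰ].
/a/ meets the environment for rule 2 (before a nasal consonant) → [ã].
/n/ — not in any rule's target class → [n].
/h/ stays [h].
/e/ — between /h/ and /k/; rule 2 does not apply here → [e].
/k/ — between /e/ and /e/; rule 1 does not apply here → [k].
/e/ (word-final) is in the target of rule 2 but the environment (before a nasal consonant) is not met → [e].

[ˈpʰãnheke]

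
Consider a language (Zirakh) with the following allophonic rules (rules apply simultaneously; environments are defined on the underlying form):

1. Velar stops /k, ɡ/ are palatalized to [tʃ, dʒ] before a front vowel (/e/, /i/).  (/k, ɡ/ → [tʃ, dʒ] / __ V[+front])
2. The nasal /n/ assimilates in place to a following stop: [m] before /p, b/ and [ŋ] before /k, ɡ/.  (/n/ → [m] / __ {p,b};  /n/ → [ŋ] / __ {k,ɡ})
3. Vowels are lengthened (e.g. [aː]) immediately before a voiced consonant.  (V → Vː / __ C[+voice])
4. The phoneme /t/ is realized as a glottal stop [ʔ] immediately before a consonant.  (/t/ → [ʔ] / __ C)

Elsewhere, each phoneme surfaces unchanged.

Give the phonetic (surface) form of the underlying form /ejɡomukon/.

[eːjɡoːmukoːn]

Rule 3 applies to /e/ (word-initial: before a voiced consonant) → [eː].
/j/ stays [j].
/ɡ/ (between /j/ and /o/) fails the environment for rule 1, so it stays [ɡ].
Rule 3 applies to /o/ (between /ɡ/ and /m/: before a voiced consonant) → [oː].
/m/ — not in any rule's target class → [m].
/u/ (between /m/ and /k/) is in the target of rule 3 but the environment (before a voiced consonant) is not met → [u].
/k/ — between /u/ and /o/; rule 1 does not apply here → [k].
/o/ (between /k/ and /n/) occurs before a voiced consonant → [oː] by rule 3.
/n/ (word-final): rule 2 targets it, but not before a labial or velar stop → unchanged [n].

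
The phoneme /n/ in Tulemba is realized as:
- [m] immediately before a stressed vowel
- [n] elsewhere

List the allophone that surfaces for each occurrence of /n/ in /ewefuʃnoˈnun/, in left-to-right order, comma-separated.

[n], [m], [n]

Occurrence 1 (position 7): no conditioning environment matches → elsewhere allophone [n].
Occurrence 2 (position 9): immediately before a stressed vowel → [m].
Occurrence 3 (position 11): no conditioning environment matches → elsewhere allophone [n].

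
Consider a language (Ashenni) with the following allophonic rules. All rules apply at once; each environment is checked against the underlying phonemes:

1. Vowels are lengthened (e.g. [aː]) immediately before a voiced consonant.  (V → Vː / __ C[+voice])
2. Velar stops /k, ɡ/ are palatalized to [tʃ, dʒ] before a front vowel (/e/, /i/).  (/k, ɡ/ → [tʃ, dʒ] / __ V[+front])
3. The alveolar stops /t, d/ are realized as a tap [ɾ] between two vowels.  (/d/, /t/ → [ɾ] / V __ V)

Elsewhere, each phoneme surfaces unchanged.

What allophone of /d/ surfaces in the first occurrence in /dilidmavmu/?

/d/ (word-initial): rule 3 targets it, but not between two vowels → unchanged [d].

[d]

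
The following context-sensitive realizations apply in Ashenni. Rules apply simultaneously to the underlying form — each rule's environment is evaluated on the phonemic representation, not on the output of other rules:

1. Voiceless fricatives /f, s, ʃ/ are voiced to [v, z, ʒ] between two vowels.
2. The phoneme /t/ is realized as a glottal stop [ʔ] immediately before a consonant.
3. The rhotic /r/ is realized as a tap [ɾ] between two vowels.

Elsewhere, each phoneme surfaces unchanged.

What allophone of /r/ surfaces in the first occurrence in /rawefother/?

[r]

/r/ (word-initial) fails the environment for rule 3, so it stays [r].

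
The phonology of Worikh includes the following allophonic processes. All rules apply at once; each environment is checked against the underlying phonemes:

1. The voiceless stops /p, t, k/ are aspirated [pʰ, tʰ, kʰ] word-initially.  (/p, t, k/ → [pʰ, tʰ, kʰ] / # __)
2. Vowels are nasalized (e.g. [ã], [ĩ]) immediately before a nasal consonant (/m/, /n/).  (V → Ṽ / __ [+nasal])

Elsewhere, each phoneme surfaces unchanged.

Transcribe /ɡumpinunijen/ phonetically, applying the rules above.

[ɡũmpĩnũnijẽn]

/u/ meets the environment for rule 2 (before a nasal consonant) → [ũ].
/p/ (between /m/ and /i/): rule 1 targets it, but not word-initially → unchanged [p].
Rule 2 applies to /i/ (between /p/ and /n/: before a nasal consonant) → [ĩ].
/u/ (between /n/ and /n/) occurs before a nasal consonant → [ũ] by rule 2.
/i/ (between /n/ and /j/): rule 2 targets it, but not before a nasal consonant → unchanged [i].
/e/ meets the environment for rule 2 (before a nasal consonant) → [ẽ].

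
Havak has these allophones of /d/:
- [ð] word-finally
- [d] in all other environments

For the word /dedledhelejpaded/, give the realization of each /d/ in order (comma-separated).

Occurrence 1 (position 1): no conditioning environment matches → elsewhere allophone [d].
Occurrence 2 (position 3): no conditioning environment matches → elsewhere allophone [d].
Occurrence 3 (position 6): no conditioning environment matches → elsewhere allophone [d].
Occurrence 4 (position 14): no conditioning environment matches → elsewhere allophone [d].
Occurrence 5 (position 16): word-finally → [ð].

[d], [d], [d], [d], [ð]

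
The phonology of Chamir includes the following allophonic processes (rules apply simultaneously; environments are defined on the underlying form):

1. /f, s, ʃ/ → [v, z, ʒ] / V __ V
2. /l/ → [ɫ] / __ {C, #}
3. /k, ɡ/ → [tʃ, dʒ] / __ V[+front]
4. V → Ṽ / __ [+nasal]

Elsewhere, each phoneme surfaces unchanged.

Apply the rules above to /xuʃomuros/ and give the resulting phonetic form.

/u/ (between /x/ and /ʃ/) is in the target of rule 4 but the environment (before a nasal consonant) is not met → [u].
/ʃ/ (between /u/ and /o/): between two vowels, so rule 1 applies → [ʒ].
/o/ meets the environment for rule 4 (before a nasal consonant) → [õ].
/u/ (between /m/ and /r/) fails the environment for rule 4, so it stays [u].
/o/ (between /r/ and /s/): rule 4 targets it, but not before a nasal consonant → unchanged [o].
/s/ (word-final) fails the environment for rule 1, so it stays [s].

[xuʒõmuros]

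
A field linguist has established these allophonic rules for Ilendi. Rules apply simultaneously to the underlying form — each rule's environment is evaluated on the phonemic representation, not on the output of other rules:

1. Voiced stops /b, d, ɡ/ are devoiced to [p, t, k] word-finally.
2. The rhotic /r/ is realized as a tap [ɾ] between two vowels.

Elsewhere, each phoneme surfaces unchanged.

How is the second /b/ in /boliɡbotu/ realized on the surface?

[b]

/b/ — between /ɡ/ and /o/; rule 1 does not apply here → [b].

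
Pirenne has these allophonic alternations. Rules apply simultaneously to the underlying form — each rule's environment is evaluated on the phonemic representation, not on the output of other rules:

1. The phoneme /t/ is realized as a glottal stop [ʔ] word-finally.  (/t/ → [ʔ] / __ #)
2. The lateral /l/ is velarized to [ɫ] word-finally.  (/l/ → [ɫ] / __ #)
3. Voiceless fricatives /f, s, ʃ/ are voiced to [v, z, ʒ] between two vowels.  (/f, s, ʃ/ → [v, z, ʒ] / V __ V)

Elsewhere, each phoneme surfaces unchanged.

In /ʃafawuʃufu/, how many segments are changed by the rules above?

Segments that undergo a rule: /f/ → [v] (rule 3); /ʃ/ → [ʒ] (rule 3); /f/ → [v] (rule 3).
All other segments surface unchanged.

3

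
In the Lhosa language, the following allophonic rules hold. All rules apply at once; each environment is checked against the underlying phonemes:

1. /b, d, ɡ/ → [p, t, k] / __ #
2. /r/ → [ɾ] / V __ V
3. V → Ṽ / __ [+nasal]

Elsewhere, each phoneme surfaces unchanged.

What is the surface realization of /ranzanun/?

[rãnzãnũn]

/r/ (word-initial): rule 2 targets it, but not between two vowels → unchanged [r].
/a/ (between /r/ and /n/) occurs before a nasal consonant → [ã] by rule 3.
/n/ stays [n].
/z/ (between /n/ and /a/) is unaffected → [z].
Rule 3 applies to /a/ (between /z/ and /n/: before a nasal consonant) → [ã].
/n/ — not in any rule's target class → [n].
/u/ meets the environment for rule 3 (before a nasal consonant) → [ũ].
/n/ (word-final): no rule targets it → [n].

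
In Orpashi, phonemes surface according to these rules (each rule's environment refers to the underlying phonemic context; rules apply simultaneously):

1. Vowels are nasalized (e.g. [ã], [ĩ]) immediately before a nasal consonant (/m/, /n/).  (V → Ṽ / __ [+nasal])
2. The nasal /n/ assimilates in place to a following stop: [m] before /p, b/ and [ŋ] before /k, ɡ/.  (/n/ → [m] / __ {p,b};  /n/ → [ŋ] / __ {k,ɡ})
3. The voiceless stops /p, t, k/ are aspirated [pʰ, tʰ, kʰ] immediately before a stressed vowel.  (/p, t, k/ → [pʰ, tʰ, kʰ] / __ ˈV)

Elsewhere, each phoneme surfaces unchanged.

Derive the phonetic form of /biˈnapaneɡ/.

/i/ meets the environment for rule 1 (before a nasal consonant) → [ĩ].
/n/ (between /i/ and /a/) is in the target of rule 2 but the environment (before a labial or velar stop) is not met → [n].
/a/ — between /n/ and /p/; rule 1 does not apply here → [a].
/p/ — between /a/ and /a/; rule 3 does not apply here → [p].
Rule 1 applies to /a/ (between /p/ and /n/: before a nasal consonant) → [ã].
/n/ (between /a/ and /e/) fails the environment for rule 2, so it stays [n].
/e/ (between /n/ and /ɡ/) is in the target of rule 1 but the environment (before a nasal consonant) is not met → [e].

[bĩˈnapãneɡ]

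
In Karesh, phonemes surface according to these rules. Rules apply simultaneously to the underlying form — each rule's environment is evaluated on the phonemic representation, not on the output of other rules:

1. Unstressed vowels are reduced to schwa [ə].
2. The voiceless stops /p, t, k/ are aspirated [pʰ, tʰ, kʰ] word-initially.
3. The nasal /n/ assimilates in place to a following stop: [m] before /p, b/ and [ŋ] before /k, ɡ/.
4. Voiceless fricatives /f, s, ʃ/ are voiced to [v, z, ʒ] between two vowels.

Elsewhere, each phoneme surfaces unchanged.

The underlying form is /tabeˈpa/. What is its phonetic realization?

[tʰəbəˈpa]

/t/ (word-initial) occurs word-initially → [tʰ] by rule 2.
/a/ (between /t/ and /b/): in an unstressed syllable, so rule 1 applies → [ə].
/e/ — between /b/ and /p/, in an unstressed syllable — surfaces as [ə] (rule 1).
/p/ (between /e/ and /a/) fails the environment for rule 2, so it stays [p].
/a/ — word-final; rule 1 does not apply here → [a].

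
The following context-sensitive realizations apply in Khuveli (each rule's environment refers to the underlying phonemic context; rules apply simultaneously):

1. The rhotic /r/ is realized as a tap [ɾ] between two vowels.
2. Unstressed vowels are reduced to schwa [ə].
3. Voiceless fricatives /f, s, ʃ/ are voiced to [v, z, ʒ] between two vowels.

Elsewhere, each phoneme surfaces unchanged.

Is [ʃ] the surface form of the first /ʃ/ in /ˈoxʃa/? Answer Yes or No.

/ʃ/ (between /x/ and /a/): rule 3 targets it, but not between two vowels → unchanged [ʃ].
The actual realization is [ʃ], which matches [ʃ].

Yes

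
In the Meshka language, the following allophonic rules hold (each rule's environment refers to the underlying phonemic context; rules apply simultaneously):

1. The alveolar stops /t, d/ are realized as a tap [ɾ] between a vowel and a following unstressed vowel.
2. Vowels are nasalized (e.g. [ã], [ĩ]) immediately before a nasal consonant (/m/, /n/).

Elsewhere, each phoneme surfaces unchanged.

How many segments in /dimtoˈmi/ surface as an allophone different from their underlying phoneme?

2

Segments that undergo a rule: /i/ → [ĩ] (rule 2); /o/ → [õ] (rule 2).
All other segments surface unchanged.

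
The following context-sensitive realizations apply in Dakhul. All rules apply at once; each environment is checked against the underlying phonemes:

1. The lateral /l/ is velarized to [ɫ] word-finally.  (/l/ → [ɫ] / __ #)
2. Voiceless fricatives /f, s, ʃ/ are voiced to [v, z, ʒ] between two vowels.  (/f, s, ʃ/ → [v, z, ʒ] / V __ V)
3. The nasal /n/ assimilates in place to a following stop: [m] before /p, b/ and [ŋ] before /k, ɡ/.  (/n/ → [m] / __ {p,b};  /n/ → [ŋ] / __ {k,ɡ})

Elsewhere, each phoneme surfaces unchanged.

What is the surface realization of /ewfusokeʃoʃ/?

[ewfuzokeʒoʃ]

/e/ — not in any rule's target class → [e].
/w/ — not in any rule's target class → [w].
/f/ (between /w/ and /u/) fails the environment for rule 2, so it stays [f].
/u/ (between /f/ and /s/) is unaffected → [u].
Rule 2 applies to /s/ (between /u/ and /o/: between two vowels) → [z].
/o/ (between /s/ and /k/) is unaffected → [o].
/k/ — not in any rule's target class → [k].
/e/ (between /k/ and /ʃ/) is unaffected → [e].
/ʃ/ (between /e/ and /o/): between two vowels, so rule 2 applies → [ʒ].
/o/ stays [o].
/ʃ/ (word-final): rule 2 targets it, but not between two vowels → unchanged [ʃ].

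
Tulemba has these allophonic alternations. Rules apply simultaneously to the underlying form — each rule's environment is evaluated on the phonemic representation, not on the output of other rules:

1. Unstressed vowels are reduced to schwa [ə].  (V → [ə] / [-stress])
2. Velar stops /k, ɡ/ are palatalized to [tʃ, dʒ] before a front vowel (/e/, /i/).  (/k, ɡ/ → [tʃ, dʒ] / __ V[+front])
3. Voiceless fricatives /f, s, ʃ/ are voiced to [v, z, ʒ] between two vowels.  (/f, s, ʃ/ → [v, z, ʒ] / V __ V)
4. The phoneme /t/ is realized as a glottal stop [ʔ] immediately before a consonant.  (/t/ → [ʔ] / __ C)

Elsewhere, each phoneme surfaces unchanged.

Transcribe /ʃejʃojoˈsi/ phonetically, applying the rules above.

[ʃəjʃəjəˈzi]

/ʃ/ (word-initial) fails the environment for rule 3, so it stays [ʃ].
/e/ (between /ʃ/ and /j/): in an unstressed syllable, so rule 1 applies → [ə].
/j/ stays [j].
/ʃ/ (between /j/ and /o/) fails the environment for rule 3, so it stays [ʃ].
/o/ (between /ʃ/ and /j/): in an unstressed syllable, so rule 1 applies → [ə].
/j/ (between /o/ and /o/): no rule targets it → [j].
/o/ (between /j/ and /s/) occurs in an unstressed syllable → [ə] by rule 1.
/s/ — between /o/ and /i/, between two vowels — surfaces as [z] (rule 3).
/i/ (word-final) fails the environment for rule 1, so it stays [i].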